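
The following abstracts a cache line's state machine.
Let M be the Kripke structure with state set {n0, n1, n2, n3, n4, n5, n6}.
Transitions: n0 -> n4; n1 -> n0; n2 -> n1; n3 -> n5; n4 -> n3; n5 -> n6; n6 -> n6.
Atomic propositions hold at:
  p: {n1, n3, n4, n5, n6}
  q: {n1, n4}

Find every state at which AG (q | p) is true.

Sat(q | p) = {n1, n3, n4, n5, n6}
AG (q | p): greatest fixpoint, start Z0 = {n1, n3, n4, n5, n6}, keep only states in Sat with every successor in Z. Z1 = {n3, n4, n5, n6}; fixed.
Sat(AG (q | p)) = {n3, n4, n5, n6}

{n3, n4, n5, n6}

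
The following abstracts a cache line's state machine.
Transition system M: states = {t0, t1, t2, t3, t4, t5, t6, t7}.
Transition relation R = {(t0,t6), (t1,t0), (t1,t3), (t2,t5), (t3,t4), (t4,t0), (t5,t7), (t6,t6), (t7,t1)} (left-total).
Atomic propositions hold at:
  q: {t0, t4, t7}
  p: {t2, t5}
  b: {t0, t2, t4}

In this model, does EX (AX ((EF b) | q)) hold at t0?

No

EF b: least fixpoint, start Z0 = {t0, t2, t4}, add states with some successor in Z. Z1 = {t0, t1, t2, t3, t4}; Z2 = {t0, t1, t2, t3, t4, t7}; Z3 = {t0, t1, t2, t3, t4, t5, t7}; fixed.
Sat(EF b) = {t0, t1, t2, t3, t4, t5, t7}
Sat((EF b) | q) = {t0, t1, t2, t3, t4, t5, t7}
Sat(AX ((EF b) | q)) = {s : every successor in {t0, t1, t2, t3, t4, t5, t7}} = {t1, t2, t3, t4, t5, t7}
Sat(EX (AX ((EF b) | q))) = {s : some successor in {t1, t2, t3, t4, t5, t7}} = {t1, t2, t3, t5, t7}
t0 ∉ Sat(EX (AX ((EF b) | q))) = {t1, t2, t3, t5, t7}, so the formula does not hold at t0.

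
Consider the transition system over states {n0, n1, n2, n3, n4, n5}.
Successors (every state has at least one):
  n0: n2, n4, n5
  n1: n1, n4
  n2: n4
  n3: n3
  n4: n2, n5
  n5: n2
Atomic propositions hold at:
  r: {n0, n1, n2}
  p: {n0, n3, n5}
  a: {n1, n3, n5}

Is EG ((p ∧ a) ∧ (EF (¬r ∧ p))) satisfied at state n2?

No

Sat(p ∧ a) = {n3, n5}
Sat(¬r) = {n3, n4, n5}
Sat(¬r ∧ p) = {n3, n5}
EF (¬r ∧ p): least fixpoint, start Z0 = {n3, n5}, add states with some successor in Z. Z1 = {n0, n3, n4, n5}; Z2 = {n0, n1, n2, n3, n4, n5}; fixed.
Sat(EF (¬r ∧ p)) = {n0, n1, n2, n3, n4, n5}
Sat((p ∧ a) ∧ (EF (¬r ∧ p))) = {n3, n5}
EG ((p ∧ a) ∧ (EF (¬r ∧ p))): greatest fixpoint, start Z0 = {n3, n5}, keep only states in Sat with some successor in Z. Z1 = {n3}; fixed.
Sat(EG ((p ∧ a) ∧ (EF (¬r ∧ p)))) = {n3}
n2 ∉ Sat(EG ((p ∧ a) ∧ (EF (¬r ∧ p)))) = {n3}, so the formula does not hold at n2.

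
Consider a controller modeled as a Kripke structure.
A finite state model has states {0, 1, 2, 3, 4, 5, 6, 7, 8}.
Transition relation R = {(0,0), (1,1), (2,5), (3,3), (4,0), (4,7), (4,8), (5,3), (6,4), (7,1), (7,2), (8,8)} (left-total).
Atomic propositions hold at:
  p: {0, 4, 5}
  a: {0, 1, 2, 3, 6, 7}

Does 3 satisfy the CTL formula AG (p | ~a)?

No

Sat(~a) = {4, 5, 8}
Sat(p | ~a) = {0, 4, 5, 8}
AG (p | ~a): greatest fixpoint, start Z0 = {0, 4, 5, 8}, keep only states in Sat with every successor in Z. Z1 = {0, 8}; fixed.
Sat(AG (p | ~a)) = {0, 8}
3 ∉ Sat(AG (p | ~a)) = {0, 8}, so the formula does not hold at 3.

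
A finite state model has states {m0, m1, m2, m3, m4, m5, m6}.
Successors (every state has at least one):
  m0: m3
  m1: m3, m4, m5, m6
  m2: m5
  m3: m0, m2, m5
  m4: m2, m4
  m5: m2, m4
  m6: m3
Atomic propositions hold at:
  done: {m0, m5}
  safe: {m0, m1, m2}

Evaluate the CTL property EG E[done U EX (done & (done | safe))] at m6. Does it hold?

No

Sat(done | safe) = {m0, m1, m2, m5}
Sat(done & (done | safe)) = {m0, m5}
Sat(EX (done & (done | safe))) = {s : some successor in {m0, m5}} = {m1, m2, m3}
E[done U EX (done & (done | safe))]: least fixpoint, start Z0 = Sat(EX (done & (done | safe))) = {m1, m2, m3}, add states in Sat(done) with some successor in Z. Z1 = {m0, m1, m2, m3, m5}; fixed.
Sat(E[done U EX (done & (done | safe))]) = {m0, m1, m2, m3, m5}
EG E[done U EX (done & (done | safe))]: greatest fixpoint, start Z0 = {m0, m1, m2, m3, m5}, keep only states in Sat with some successor in Z. Already a fixed point.
Sat(EG E[done U EX (done & (done | safe))]) = {m0, m1, m2, m3, m5}
m6 ∉ Sat(EG E[done U EX (done & (done | safe))]) = {m0, m1, m2, m3, m5}, so the formula does not hold at m6.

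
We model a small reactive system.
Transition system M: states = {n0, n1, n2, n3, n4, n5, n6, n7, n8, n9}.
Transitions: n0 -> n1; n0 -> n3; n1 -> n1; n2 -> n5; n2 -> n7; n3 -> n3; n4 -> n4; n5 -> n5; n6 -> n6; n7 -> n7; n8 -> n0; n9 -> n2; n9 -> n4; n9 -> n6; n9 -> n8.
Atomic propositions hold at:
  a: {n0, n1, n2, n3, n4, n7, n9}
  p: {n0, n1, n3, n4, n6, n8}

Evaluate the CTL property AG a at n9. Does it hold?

AG a: greatest fixpoint, start Z0 = {n0, n1, n2, n3, n4, n7, n9}, keep only states in Sat with every successor in Z. Z1 = {n0, n1, n3, n4, n7}; fixed.
Sat(AG a) = {n0, n1, n3, n4, n7}
n9 ∉ Sat(AG a) = {n0, n1, n3, n4, n7}, so the formula does not hold at n9.

No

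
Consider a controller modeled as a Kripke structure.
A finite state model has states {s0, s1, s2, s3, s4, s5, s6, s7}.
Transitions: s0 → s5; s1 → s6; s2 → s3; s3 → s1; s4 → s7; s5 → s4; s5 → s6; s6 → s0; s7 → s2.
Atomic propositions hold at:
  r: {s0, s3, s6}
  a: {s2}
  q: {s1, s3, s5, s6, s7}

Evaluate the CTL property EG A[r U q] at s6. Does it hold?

A[r U q]: least fixpoint, start Z0 = Sat(q) = {s1, s3, s5, s6, s7}, add states in Sat(r) with every successor in Z. Z1 = {s0, s1, s3, s5, s6, s7}; fixed.
Sat(A[r U q]) = {s0, s1, s3, s5, s6, s7}
EG A[r U q]: greatest fixpoint, start Z0 = {s0, s1, s3, s5, s6, s7}, keep only states in Sat with some successor in Z. Z1 = {s0, s1, s3, s5, s6}; fixed.
Sat(EG A[r U q]) = {s0, s1, s3, s5, s6}
s6 ∈ Sat(EG A[r U q]) = {s0, s1, s3, s5, s6}, so the formula holds at s6.

Yes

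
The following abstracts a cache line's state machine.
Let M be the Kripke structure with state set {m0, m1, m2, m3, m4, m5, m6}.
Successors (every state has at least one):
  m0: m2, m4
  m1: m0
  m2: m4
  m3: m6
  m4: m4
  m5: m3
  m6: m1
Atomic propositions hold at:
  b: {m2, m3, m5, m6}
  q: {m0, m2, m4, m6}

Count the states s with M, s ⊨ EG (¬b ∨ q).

Sat(¬b) = {m0, m1, m4}
Sat(¬b ∨ q) = {m0, m1, m2, m4, m6}
EG (¬b ∨ q): greatest fixpoint, start Z0 = {m0, m1, m2, m4, m6}, keep only states in Sat with some successor in Z. Already a fixed point.
Sat(EG (¬b ∨ q)) = {m0, m1, m2, m4, m6}
|Sat(EG (¬b ∨ q))| = |{m0, m1, m2, m4, m6}| = 5.

5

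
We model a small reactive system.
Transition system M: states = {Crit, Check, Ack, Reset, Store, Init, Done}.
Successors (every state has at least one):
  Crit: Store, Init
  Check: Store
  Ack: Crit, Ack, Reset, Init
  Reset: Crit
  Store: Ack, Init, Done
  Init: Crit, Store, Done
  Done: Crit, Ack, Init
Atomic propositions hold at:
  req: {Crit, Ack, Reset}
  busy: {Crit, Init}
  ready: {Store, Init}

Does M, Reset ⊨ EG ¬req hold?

Sat(¬req) = {Check, Store, Init, Done}
EG ¬req: greatest fixpoint, start Z0 = {Check, Store, Init, Done}, keep only states in Sat with some successor in Z. Already a fixed point.
Sat(EG ¬req) = {Check, Store, Init, Done}
Reset ∉ Sat(EG ¬req) = {Check, Store, Init, Done}, so the formula does not hold at Reset.

No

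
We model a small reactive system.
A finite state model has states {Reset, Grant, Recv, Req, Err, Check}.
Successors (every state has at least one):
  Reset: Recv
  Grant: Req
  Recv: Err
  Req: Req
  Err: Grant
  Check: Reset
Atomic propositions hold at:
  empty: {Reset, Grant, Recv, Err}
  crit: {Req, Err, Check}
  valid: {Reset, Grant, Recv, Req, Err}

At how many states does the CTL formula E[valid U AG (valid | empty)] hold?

5

Sat(valid | empty) = {Reset, Grant, Recv, Req, Err}
AG (valid | empty): greatest fixpoint, start Z0 = {Reset, Grant, Recv, Req, Err}, keep only states in Sat with every successor in Z. Already a fixed point.
Sat(AG (valid | empty)) = {Reset, Grant, Recv, Req, Err}
E[valid U AG (valid | empty)]: least fixpoint, start Z0 = Sat(AG (valid | empty)) = {Reset, Grant, Recv, Req, Err}, add states in Sat(valid) with some successor in Z. Already a fixed point.
Sat(E[valid U AG (valid | empty)]) = {Reset, Grant, Recv, Req, Err}
|Sat(E[valid U AG (valid | empty)])| = |{Reset, Grant, Recv, Req, Err}| = 5.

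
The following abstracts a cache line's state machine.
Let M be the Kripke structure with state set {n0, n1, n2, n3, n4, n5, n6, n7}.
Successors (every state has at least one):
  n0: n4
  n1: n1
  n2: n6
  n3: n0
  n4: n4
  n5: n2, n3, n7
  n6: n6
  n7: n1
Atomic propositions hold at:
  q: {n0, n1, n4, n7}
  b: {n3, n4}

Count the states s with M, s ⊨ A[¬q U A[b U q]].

5

Sat(¬q) = {n2, n3, n5, n6}
A[b U q]: least fixpoint, start Z0 = Sat(q) = {n0, n1, n4, n7}, add states in Sat(b) with every successor in Z. Z1 = {n0, n1, n3, n4, n7}; fixed.
Sat(A[b U q]) = {n0, n1, n3, n4, n7}
A[¬q U A[b U q]]: least fixpoint, start Z0 = Sat(A[b U q]) = {n0, n1, n3, n4, n7}, add states in Sat(¬q) with every successor in Z. Already a fixed point.
Sat(A[¬q U A[b U q]]) = {n0, n1, n3, n4, n7}
|Sat(A[¬q U A[b U q]])| = |{n0, n1, n3, n4, n7}| = 5.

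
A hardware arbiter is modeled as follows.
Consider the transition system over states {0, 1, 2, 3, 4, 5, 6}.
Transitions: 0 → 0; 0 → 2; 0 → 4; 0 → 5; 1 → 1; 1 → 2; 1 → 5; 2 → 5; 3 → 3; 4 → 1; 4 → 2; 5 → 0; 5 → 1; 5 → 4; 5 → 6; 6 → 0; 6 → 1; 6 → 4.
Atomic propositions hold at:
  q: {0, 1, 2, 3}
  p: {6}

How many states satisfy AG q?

AG q: greatest fixpoint, start Z0 = {0, 1, 2, 3}, keep only states in Sat with every successor in Z. Z1 = {3}; fixed.
Sat(AG q) = {3}
|Sat(AG q)| = |{3}| = 1.

1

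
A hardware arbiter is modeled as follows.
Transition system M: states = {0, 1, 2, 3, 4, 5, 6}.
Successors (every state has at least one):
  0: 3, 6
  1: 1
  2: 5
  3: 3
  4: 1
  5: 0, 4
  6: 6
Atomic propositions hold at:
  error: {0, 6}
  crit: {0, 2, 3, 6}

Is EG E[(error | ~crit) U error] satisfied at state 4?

No

Sat(~crit) = {1, 4, 5}
Sat(error | ~crit) = {0, 1, 4, 5, 6}
E[(error | ~crit) U error]: least fixpoint, start Z0 = Sat(error) = {0, 6}, add states in Sat(error | ~crit) with some successor in Z. Z1 = {0, 5, 6}; fixed.
Sat(E[(error | ~crit) U error]) = {0, 5, 6}
EG E[(error | ~crit) U error]: greatest fixpoint, start Z0 = {0, 5, 6}, keep only states in Sat with some successor in Z. Already a fixed point.
Sat(EG E[(error | ~crit) U error]) = {0, 5, 6}
4 ∉ Sat(EG E[(error | ~crit) U error]) = {0, 5, 6}, so the formula does not hold at 4.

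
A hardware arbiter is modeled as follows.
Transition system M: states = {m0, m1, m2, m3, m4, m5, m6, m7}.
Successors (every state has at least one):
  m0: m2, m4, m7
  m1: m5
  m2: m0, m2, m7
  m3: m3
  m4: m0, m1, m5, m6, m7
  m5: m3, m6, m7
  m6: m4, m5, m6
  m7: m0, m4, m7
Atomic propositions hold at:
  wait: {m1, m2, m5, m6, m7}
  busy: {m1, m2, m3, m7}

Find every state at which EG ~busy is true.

Sat(~busy) = {m0, m4, m5, m6}
EG ~busy: greatest fixpoint, start Z0 = {m0, m4, m5, m6}, keep only states in Sat with some successor in Z. Already a fixed point.
Sat(EG ~busy) = {m0, m4, m5, m6}

{m0, m4, m5, m6}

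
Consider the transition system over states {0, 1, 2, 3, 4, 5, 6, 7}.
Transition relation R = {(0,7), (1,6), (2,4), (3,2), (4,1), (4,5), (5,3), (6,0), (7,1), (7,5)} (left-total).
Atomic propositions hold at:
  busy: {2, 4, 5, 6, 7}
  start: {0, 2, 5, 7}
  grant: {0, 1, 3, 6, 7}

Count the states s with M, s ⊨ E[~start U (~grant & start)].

Sat(~start) = {1, 3, 4, 6}
Sat(~grant) = {2, 4, 5}
Sat(~grant & start) = {2, 5}
E[~start U (~grant & start)]: least fixpoint, start Z0 = Sat((~grant & start)) = {2, 5}, add states in Sat(~start) with some successor in Z. Z1 = {2, 3, 4, 5}; fixed.
Sat(E[~start U (~grant & start)]) = {2, 3, 4, 5}
|Sat(E[~start U (~grant & start)])| = |{2, 3, 4, 5}| = 4.

4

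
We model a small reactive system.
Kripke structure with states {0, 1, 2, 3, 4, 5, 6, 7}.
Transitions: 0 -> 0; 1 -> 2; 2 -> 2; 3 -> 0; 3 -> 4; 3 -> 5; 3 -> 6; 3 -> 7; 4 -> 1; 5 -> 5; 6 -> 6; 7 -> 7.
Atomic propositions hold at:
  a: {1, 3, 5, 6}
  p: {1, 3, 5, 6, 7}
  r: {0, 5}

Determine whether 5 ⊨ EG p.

Yes

EG p: greatest fixpoint, start Z0 = {1, 3, 5, 6, 7}, keep only states in Sat with some successor in Z. Z1 = {3, 5, 6, 7}; fixed.
Sat(EG p) = {3, 5, 6, 7}
5 ∈ Sat(EG p) = {3, 5, 6, 7}, so the formula holds at 5.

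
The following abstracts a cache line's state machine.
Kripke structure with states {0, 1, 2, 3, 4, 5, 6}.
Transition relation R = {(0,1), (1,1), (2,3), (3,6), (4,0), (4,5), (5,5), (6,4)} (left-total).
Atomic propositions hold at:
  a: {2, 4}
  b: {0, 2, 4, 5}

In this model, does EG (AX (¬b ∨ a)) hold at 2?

Sat(¬b) = {1, 3, 6}
Sat(¬b ∨ a) = {1, 2, 3, 4, 6}
Sat(AX (¬b ∨ a)) = {s : every successor in {1, 2, 3, 4, 6}} = {0, 1, 2, 3, 6}
EG (AX (¬b ∨ a)): greatest fixpoint, start Z0 = {0, 1, 2, 3, 6}, keep only states in Sat with some successor in Z. Z1 = {0, 1, 2, 3}; Z2 = {0, 1, 2}; Z3 = {0, 1}; fixed.
Sat(EG (AX (¬b ∨ a))) = {0, 1}
2 ∉ Sat(EG (AX (¬b ∨ a))) = {0, 1}, so the formula does not hold at 2.

No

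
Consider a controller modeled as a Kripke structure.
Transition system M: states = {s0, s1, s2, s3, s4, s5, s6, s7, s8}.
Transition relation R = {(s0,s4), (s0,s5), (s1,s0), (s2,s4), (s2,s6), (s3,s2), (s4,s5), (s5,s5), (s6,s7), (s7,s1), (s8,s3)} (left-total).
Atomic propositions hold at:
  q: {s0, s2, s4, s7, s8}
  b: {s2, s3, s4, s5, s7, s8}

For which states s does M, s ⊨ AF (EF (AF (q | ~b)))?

{s0, s1, s2, s3, s4, s6, s7, s8}

Sat(~b) = {s0, s1, s6}
Sat(q | ~b) = {s0, s1, s2, s4, s6, s7, s8}
AF (q | ~b): least fixpoint, start Z0 = {s0, s1, s2, s4, s6, s7, s8}, add states with every successor in Z. Z1 = {s0, s1, s2, s3, s4, s6, s7, s8}; fixed.
Sat(AF (q | ~b)) = {s0, s1, s2, s3, s4, s6, s7, s8}
EF (AF (q | ~b)): least fixpoint, start Z0 = {s0, s1, s2, s3, s4, s6, s7, s8}, add states with some successor in Z. Already a fixed point.
Sat(EF (AF (q | ~b))) = {s0, s1, s2, s3, s4, s6, s7, s8}
AF (EF (AF (q | ~b))): least fixpoint, start Z0 = {s0, s1, s2, s3, s4, s6, s7, s8}, add states with every successor in Z. Already a fixed point.
Sat(AF (EF (AF (q | ~b)))) = {s0, s1, s2, s3, s4, s6, s7, s8}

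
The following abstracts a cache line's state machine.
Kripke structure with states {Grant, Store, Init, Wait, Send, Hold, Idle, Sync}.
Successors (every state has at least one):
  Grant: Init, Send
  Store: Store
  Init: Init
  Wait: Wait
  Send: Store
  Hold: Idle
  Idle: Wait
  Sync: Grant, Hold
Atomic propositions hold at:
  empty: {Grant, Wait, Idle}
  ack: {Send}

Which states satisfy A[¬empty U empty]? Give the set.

{Grant, Wait, Hold, Idle, Sync}

Sat(¬empty) = {Store, Init, Send, Hold, Sync}
A[¬empty U empty]: least fixpoint, start Z0 = Sat(empty) = {Grant, Wait, Idle}, add states in Sat(¬empty) with every successor in Z. Z1 = {Grant, Wait, Hold, Idle}; Z2 = {Grant, Wait, Hold, Idle, Sync}; fixed.
Sat(A[¬empty U empty]) = {Grant, Wait, Hold, Idle, Sync}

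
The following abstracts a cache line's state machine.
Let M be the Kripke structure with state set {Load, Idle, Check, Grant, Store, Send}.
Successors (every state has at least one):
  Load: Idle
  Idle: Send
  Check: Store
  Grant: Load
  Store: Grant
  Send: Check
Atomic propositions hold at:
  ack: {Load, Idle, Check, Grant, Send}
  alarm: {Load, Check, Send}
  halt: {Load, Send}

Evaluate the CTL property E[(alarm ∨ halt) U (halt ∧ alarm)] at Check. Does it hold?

No

Sat(alarm ∨ halt) = {Load, Check, Send}
Sat(halt ∧ alarm) = {Load, Send}
E[(alarm ∨ halt) U (halt ∧ alarm)]: least fixpoint, start Z0 = Sat((halt ∧ alarm)) = {Load, Send}, add states in Sat(alarm ∨ halt) with some successor in Z. Already a fixed point.
Sat(E[(alarm ∨ halt) U (halt ∧ alarm)]) = {Load, Send}
Check ∉ Sat(E[(alarm ∨ halt) U (halt ∧ alarm)]) = {Load, Send}, so the formula does not hold at Check.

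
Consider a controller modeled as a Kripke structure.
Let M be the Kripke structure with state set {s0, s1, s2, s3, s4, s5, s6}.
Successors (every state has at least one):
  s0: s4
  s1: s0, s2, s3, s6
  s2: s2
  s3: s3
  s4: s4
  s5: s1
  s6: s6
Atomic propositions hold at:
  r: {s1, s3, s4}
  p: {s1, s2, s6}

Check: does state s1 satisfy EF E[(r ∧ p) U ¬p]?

Sat(r ∧ p) = {s1}
Sat(¬p) = {s0, s3, s4, s5}
E[(r ∧ p) U ¬p]: least fixpoint, start Z0 = Sat(¬p) = {s0, s3, s4, s5}, add states in Sat(r ∧ p) with some successor in Z. Z1 = {s0, s1, s3, s4, s5}; fixed.
Sat(E[(r ∧ p) U ¬p]) = {s0, s1, s3, s4, s5}
EF E[(r ∧ p) U ¬p]: least fixpoint, start Z0 = {s0, s1, s3, s4, s5}, add states with some successor in Z. Already a fixed point.
Sat(EF E[(r ∧ p) U ¬p]) = {s0, s1, s3, s4, s5}
s1 ∈ Sat(EF E[(r ∧ p) U ¬p]) = {s0, s1, s3, s4, s5}, so the formula holds at s1.

Yes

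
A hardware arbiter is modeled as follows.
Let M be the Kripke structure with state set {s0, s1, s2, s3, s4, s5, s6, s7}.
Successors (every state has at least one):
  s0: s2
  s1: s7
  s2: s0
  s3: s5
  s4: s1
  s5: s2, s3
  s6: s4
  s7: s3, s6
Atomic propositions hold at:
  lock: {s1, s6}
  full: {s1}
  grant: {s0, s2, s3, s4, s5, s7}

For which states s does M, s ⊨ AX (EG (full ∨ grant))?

Sat(full ∨ grant) = {s0, s1, s2, s3, s4, s5, s7}
EG (full ∨ grant): greatest fixpoint, start Z0 = {s0, s1, s2, s3, s4, s5, s7}, keep only states in Sat with some successor in Z. Already a fixed point.
Sat(EG (full ∨ grant)) = {s0, s1, s2, s3, s4, s5, s7}
Sat(AX (EG (full ∨ grant))) = {s : every successor in {s0, s1, s2, s3, s4, s5, s7}} = {s0, s1, s2, s3, s4, s5, s6}

{s0, s1, s2, s3, s4, s5, s6}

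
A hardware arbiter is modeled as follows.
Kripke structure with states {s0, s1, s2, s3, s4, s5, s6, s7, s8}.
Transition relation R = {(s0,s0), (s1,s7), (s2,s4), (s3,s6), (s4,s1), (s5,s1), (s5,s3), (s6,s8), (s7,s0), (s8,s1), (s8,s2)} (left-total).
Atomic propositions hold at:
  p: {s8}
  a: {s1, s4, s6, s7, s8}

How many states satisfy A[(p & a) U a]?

Sat(p & a) = {s8}
A[(p & a) U a]: least fixpoint, start Z0 = Sat(a) = {s1, s4, s6, s7, s8}, add states in Sat(p & a) with every successor in Z. Already a fixed point.
Sat(A[(p & a) U a]) = {s1, s4, s6, s7, s8}
|Sat(A[(p & a) U a])| = |{s1, s4, s6, s7, s8}| = 5.

5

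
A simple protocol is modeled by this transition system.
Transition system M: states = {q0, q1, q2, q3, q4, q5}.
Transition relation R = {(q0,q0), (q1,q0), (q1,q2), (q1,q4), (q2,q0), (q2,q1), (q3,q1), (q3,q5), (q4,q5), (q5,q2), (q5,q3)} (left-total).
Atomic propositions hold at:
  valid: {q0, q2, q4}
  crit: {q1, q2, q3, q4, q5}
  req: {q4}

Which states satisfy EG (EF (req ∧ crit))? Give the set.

{q1, q2, q3, q4, q5}

Sat(req ∧ crit) = {q4}
EF (req ∧ crit): least fixpoint, start Z0 = {q4}, add states with some successor in Z. Z1 = {q1, q4}; Z2 = {q1, q2, q3, q4}; Z3 = {q1, q2, q3, q4, q5}; fixed.
Sat(EF (req ∧ crit)) = {q1, q2, q3, q4, q5}
EG (EF (req ∧ crit)): greatest fixpoint, start Z0 = {q1, q2, q3, q4, q5}, keep only states in Sat with some successor in Z. Already a fixed point.
Sat(EG (EF (req ∧ crit))) = {q1, q2, q3, q4, q5}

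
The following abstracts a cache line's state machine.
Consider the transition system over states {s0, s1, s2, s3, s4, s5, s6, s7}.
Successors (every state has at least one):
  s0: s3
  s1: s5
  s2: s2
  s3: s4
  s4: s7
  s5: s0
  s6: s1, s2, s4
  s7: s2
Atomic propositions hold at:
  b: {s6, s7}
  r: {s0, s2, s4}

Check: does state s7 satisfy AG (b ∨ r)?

Yes

Sat(b ∨ r) = {s0, s2, s4, s6, s7}
AG (b ∨ r): greatest fixpoint, start Z0 = {s0, s2, s4, s6, s7}, keep only states in Sat with every successor in Z. Z1 = {s2, s4, s7}; fixed.
Sat(AG (b ∨ r)) = {s2, s4, s7}
s7 ∈ Sat(AG (b ∨ r)) = {s2, s4, s7}, so the formula holds at s7.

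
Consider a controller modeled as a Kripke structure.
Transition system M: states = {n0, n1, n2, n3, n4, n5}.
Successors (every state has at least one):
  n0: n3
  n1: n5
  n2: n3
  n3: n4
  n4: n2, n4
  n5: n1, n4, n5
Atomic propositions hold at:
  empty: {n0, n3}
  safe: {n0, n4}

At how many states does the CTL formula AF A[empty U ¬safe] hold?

5

Sat(¬safe) = {n1, n2, n3, n5}
A[empty U ¬safe]: least fixpoint, start Z0 = Sat(¬safe) = {n1, n2, n3, n5}, add states in Sat(empty) with every successor in Z. Z1 = {n0, n1, n2, n3, n5}; fixed.
Sat(A[empty U ¬safe]) = {n0, n1, n2, n3, n5}
AF A[empty U ¬safe]: least fixpoint, start Z0 = {n0, n1, n2, n3, n5}, add states with every successor in Z. Already a fixed point.
Sat(AF A[empty U ¬safe]) = {n0, n1, n2, n3, n5}
|Sat(AF A[empty U ¬safe])| = |{n0, n1, n2, n3, n5}| = 5.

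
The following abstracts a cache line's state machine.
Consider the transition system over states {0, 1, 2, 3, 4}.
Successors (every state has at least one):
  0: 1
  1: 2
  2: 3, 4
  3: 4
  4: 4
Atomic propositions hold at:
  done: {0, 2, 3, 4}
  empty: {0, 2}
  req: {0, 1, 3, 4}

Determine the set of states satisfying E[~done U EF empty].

Sat(~done) = {1}
EF empty: least fixpoint, start Z0 = {0, 2}, add states with some successor in Z. Z1 = {0, 1, 2}; fixed.
Sat(EF empty) = {0, 1, 2}
E[~done U EF empty]: least fixpoint, start Z0 = Sat(EF empty) = {0, 1, 2}, add states in Sat(~done) with some successor in Z. Already a fixed point.
Sat(E[~done U EF empty]) = {0, 1, 2}

{0, 1, 2}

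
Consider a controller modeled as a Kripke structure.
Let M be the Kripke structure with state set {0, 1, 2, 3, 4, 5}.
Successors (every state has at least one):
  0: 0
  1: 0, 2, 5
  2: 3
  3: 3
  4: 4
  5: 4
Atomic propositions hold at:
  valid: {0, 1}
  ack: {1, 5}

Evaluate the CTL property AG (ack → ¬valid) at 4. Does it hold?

Yes

Sat(¬valid) = {2, 3, 4, 5}
Sat(ack → ¬valid) = {0, 2, 3, 4, 5}
AG (ack → ¬valid): greatest fixpoint, start Z0 = {0, 2, 3, 4, 5}, keep only states in Sat with every successor in Z. Already a fixed point.
Sat(AG (ack → ¬valid)) = {0, 2, 3, 4, 5}
4 ∈ Sat(AG (ack → ¬valid)) = {0, 2, 3, 4, 5}, so the formula holds at 4.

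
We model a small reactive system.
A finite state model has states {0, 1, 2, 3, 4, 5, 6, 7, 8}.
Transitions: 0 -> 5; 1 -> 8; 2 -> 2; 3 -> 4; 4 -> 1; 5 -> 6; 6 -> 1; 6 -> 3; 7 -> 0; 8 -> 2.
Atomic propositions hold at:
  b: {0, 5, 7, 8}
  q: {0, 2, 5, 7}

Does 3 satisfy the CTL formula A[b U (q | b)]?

Sat(q | b) = {0, 2, 5, 7, 8}
A[b U (q | b)]: least fixpoint, start Z0 = Sat((q | b)) = {0, 2, 5, 7, 8}, add states in Sat(b) with every successor in Z. Already a fixed point.
Sat(A[b U (q | b)]) = {0, 2, 5, 7, 8}
3 ∉ Sat(A[b U (q | b)]) = {0, 2, 5, 7, 8}, so the formula does not hold at 3.

No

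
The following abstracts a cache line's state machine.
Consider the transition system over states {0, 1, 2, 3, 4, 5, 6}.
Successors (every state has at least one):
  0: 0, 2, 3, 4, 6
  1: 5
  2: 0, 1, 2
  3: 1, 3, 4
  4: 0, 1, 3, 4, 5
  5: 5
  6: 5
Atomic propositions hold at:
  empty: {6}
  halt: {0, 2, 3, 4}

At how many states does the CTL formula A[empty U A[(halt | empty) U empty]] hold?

1

Sat(halt | empty) = {0, 2, 3, 4, 6}
A[(halt | empty) U empty]: least fixpoint, start Z0 = Sat(empty) = {6}, add states in Sat(halt | empty) with every successor in Z. Already a fixed point.
Sat(A[(halt | empty) U empty]) = {6}
A[empty U A[(halt | empty) U empty]]: least fixpoint, start Z0 = Sat(A[(halt | empty) U empty]) = {6}, add states in Sat(empty) with every successor in Z. Already a fixed point.
Sat(A[empty U A[(halt | empty) U empty]]) = {6}
|Sat(A[empty U A[(halt | empty) U empty]])| = |{6}| = 1.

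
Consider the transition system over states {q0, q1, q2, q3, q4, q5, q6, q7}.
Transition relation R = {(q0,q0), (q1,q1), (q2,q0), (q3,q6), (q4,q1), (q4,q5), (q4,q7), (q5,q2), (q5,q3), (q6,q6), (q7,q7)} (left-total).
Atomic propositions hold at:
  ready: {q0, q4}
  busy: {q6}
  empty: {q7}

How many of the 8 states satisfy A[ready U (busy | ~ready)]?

Sat(~ready) = {q1, q2, q3, q5, q6, q7}
Sat(busy | ~ready) = {q1, q2, q3, q5, q6, q7}
A[ready U (busy | ~ready)]: least fixpoint, start Z0 = Sat((busy | ~ready)) = {q1, q2, q3, q5, q6, q7}, add states in Sat(ready) with every successor in Z. Z1 = {q1, q2, q3, q4, q5, q6, q7}; fixed.
Sat(A[ready U (busy | ~ready)]) = {q1, q2, q3, q4, q5, q6, q7}
|Sat(A[ready U (busy | ~ready)])| = |{q1, q2, q3, q4, q5, q6, q7}| = 7.

7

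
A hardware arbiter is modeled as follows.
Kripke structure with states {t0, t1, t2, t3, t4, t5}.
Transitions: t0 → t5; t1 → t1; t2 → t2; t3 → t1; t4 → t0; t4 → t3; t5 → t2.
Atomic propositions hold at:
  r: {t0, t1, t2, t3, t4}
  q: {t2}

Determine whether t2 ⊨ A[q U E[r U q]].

E[r U q]: least fixpoint, start Z0 = Sat(q) = {t2}, add states in Sat(r) with some successor in Z. Already a fixed point.
Sat(E[r U q]) = {t2}
A[q U E[r U q]]: least fixpoint, start Z0 = Sat(E[r U q]) = {t2}, add states in Sat(q) with every successor in Z. Already a fixed point.
Sat(A[q U E[r U q]]) = {t2}
t2 ∈ Sat(A[q U E[r U q]]) = {t2}, so the formula holds at t2.

Yes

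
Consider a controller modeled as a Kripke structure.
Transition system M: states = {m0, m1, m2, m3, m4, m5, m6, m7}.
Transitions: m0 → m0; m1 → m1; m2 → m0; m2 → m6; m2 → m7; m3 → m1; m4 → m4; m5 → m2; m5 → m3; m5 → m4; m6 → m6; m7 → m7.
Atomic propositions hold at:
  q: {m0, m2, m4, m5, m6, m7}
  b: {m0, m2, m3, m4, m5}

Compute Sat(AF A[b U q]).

A[b U q]: least fixpoint, start Z0 = Sat(q) = {m0, m2, m4, m5, m6, m7}, add states in Sat(b) with every successor in Z. Already a fixed point.
Sat(A[b U q]) = {m0, m2, m4, m5, m6, m7}
AF A[b U q]: least fixpoint, start Z0 = {m0, m2, m4, m5, m6, m7}, add states with every successor in Z. Already a fixed point.
Sat(AF A[b U q]) = {m0, m2, m4, m5, m6, m7}

{m0, m2, m4, m5, m6, m7}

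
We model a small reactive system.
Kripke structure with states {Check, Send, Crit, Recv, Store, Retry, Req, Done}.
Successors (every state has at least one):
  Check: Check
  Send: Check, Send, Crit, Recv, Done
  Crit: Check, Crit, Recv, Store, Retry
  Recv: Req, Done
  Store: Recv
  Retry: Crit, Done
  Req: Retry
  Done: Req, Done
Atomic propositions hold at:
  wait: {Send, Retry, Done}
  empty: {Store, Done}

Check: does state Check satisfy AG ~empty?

Sat(~empty) = {Check, Send, Crit, Recv, Retry, Req}
AG ~empty: greatest fixpoint, start Z0 = {Check, Send, Crit, Recv, Retry, Req}, keep only states in Sat with every successor in Z. Z1 = {Check, Req}; Z2 = {Check}; fixed.
Sat(AG ~empty) = {Check}
Check ∈ Sat(AG ~empty) = {Check}, so the formula holds at Check.

Yes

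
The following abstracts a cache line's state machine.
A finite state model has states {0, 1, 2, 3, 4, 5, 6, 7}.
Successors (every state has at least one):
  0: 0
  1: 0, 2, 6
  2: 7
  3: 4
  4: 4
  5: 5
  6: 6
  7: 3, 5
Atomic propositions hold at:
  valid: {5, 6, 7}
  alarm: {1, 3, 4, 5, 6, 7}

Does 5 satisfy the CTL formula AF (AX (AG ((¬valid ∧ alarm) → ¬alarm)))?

Sat(¬valid) = {0, 1, 2, 3, 4}
Sat(¬valid ∧ alarm) = {1, 3, 4}
Sat(¬alarm) = {0, 2}
Sat((¬valid ∧ alarm) → ¬alarm) = {0, 2, 5, 6, 7}
AG ((¬valid ∧ alarm) → ¬alarm): greatest fixpoint, start Z0 = {0, 2, 5, 6, 7}, keep only states in Sat with every successor in Z. Z1 = {0, 2, 5, 6}; Z2 = {0, 5, 6}; fixed.
Sat(AG ((¬valid ∧ alarm) → ¬alarm)) = {0, 5, 6}
Sat(AX (AG ((¬valid ∧ alarm) → ¬alarm))) = {s : every successor in {0, 5, 6}} = {0, 5, 6}
AF (AX (AG ((¬valid ∧ alarm) → ¬alarm))): least fixpoint, start Z0 = {0, 5, 6}, add states with every successor in Z. Already a fixed point.
Sat(AF (AX (AG ((¬valid ∧ alarm) → ¬alarm)))) = {0, 5, 6}
5 ∈ Sat(AF (AX (AG ((¬valid ∧ alarm) → ¬alarm)))) = {0, 5, 6}, so the formula holds at 5.

Yes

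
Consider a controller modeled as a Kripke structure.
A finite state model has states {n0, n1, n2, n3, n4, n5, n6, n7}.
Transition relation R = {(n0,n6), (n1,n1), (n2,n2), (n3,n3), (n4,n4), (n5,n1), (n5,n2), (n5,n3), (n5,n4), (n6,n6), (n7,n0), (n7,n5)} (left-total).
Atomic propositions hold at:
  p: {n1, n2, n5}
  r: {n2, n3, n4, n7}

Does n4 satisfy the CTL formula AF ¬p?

Sat(¬p) = {n0, n3, n4, n6, n7}
AF ¬p: least fixpoint, start Z0 = {n0, n3, n4, n6, n7}, add states with every successor in Z. Already a fixed point.
Sat(AF ¬p) = {n0, n3, n4, n6, n7}
n4 ∈ Sat(AF ¬p) = {n0, n3, n4, n6, n7}, so the formula holds at n4.

Yes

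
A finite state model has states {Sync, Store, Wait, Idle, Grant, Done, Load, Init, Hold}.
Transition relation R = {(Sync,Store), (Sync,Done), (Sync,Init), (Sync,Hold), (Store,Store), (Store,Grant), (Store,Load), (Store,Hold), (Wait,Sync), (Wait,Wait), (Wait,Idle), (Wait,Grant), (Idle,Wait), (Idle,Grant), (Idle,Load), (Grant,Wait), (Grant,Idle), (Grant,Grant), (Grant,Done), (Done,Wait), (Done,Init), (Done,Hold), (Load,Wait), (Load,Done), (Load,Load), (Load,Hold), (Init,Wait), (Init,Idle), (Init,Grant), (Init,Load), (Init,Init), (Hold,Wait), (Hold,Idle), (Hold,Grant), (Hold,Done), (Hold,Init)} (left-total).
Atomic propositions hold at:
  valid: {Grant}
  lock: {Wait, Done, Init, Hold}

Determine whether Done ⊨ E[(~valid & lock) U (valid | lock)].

Sat(~valid) = {Sync, Store, Wait, Idle, Done, Load, Init, Hold}
Sat(~valid & lock) = {Wait, Done, Init, Hold}
Sat(valid | lock) = {Wait, Grant, Done, Init, Hold}
E[(~valid & lock) U (valid | lock)]: least fixpoint, start Z0 = Sat((valid | lock)) = {Wait, Grant, Done, Init, Hold}, add states in Sat(~valid & lock) with some successor in Z. Already a fixed point.
Sat(E[(~valid & lock) U (valid | lock)]) = {Wait, Grant, Done, Init, Hold}
Done ∈ Sat(E[(~valid & lock) U (valid | lock)]) = {Wait, Grant, Done, Init, Hold}, so the formula holds at Done.

Yes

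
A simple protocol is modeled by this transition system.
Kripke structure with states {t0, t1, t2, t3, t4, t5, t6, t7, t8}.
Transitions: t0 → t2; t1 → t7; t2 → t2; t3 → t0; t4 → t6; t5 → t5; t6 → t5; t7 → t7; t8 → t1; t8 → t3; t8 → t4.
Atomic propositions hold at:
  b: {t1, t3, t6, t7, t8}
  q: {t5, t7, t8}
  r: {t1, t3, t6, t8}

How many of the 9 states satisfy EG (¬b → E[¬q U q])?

Sat(¬b) = {t0, t2, t4, t5}
Sat(¬q) = {t0, t1, t2, t3, t4, t6}
E[¬q U q]: least fixpoint, start Z0 = Sat(q) = {t5, t7, t8}, add states in Sat(¬q) with some successor in Z. Z1 = {t1, t5, t6, t7, t8}; Z2 = {t1, t4, t5, t6, t7, t8}; fixed.
Sat(E[¬q U q]) = {t1, t4, t5, t6, t7, t8}
Sat(¬b → E[¬q U q]) = {t1, t3, t4, t5, t6, t7, t8}
EG (¬b → E[¬q U q]): greatest fixpoint, start Z0 = {t1, t3, t4, t5, t6, t7, t8}, keep only states in Sat with some successor in Z. Z1 = {t1, t4, t5, t6, t7, t8}; fixed.
Sat(EG (¬b → E[¬q U q])) = {t1, t4, t5, t6, t7, t8}
|Sat(EG (¬b → E[¬q U q]))| = |{t1, t4, t5, t6, t7, t8}| = 6.

6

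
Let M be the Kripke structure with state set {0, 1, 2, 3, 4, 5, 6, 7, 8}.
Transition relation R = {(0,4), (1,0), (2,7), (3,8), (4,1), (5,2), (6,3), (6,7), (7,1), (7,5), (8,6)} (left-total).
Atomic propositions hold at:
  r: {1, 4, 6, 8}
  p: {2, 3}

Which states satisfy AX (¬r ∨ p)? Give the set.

{1, 2, 5, 6}

Sat(¬r) = {0, 2, 3, 5, 7}
Sat(¬r ∨ p) = {0, 2, 3, 5, 7}
Sat(AX (¬r ∨ p)) = {s : every successor in {0, 2, 3, 5, 7}} = {1, 2, 5, 6}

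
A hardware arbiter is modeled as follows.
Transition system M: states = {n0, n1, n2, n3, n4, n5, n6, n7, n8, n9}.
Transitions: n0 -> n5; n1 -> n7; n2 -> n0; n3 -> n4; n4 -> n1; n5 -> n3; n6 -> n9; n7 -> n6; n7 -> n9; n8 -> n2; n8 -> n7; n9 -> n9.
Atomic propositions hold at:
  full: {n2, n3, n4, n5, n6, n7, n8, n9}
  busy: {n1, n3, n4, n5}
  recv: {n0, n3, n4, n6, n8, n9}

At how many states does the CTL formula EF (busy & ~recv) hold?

Sat(~recv) = {n1, n2, n5, n7}
Sat(busy & ~recv) = {n1, n5}
EF (busy & ~recv): least fixpoint, start Z0 = {n1, n5}, add states with some successor in Z. Z1 = {n0, n1, n4, n5}; Z2 = {n0, n1, n2, n3, n4, n5}; Z3 = {n0, n1, n2, n3, n4, n5, n8}; fixed.
Sat(EF (busy & ~recv)) = {n0, n1, n2, n3, n4, n5, n8}
|Sat(EF (busy & ~recv))| = |{n0, n1, n2, n3, n4, n5, n8}| = 7.

7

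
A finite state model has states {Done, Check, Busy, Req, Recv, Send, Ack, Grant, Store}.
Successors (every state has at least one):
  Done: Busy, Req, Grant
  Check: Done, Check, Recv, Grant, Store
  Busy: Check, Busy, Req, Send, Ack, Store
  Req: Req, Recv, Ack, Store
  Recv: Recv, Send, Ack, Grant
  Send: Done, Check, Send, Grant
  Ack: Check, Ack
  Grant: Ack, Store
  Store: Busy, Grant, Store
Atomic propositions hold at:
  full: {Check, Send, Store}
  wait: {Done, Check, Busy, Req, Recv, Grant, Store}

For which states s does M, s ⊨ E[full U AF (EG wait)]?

EG wait: greatest fixpoint, start Z0 = {Done, Check, Busy, Req, Recv, Grant, Store}, keep only states in Sat with some successor in Z. Already a fixed point.
Sat(EG wait) = {Done, Check, Busy, Req, Recv, Grant, Store}
AF (EG wait): least fixpoint, start Z0 = {Done, Check, Busy, Req, Recv, Grant, Store}, add states with every successor in Z. Already a fixed point.
Sat(AF (EG wait)) = {Done, Check, Busy, Req, Recv, Grant, Store}
E[full U AF (EG wait)]: least fixpoint, start Z0 = Sat(AF (EG wait)) = {Done, Check, Busy, Req, Recv, Grant, Store}, add states in Sat(full) with some successor in Z. Z1 = {Done, Check, Busy, Req, Recv, Send, Grant, Store}; fixed.
Sat(E[full U AF (EG wait)]) = {Done, Check, Busy, Req, Recv, Send, Grant, Store}

{Done, Check, Busy, Req, Recv, Send, Grant, Store}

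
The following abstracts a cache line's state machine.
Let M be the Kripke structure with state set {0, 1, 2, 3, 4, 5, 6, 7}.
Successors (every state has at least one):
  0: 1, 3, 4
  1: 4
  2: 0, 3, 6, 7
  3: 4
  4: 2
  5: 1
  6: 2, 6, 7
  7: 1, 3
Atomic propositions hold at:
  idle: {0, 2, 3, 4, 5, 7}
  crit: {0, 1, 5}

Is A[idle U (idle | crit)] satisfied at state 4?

Yes

Sat(idle | crit) = {0, 1, 2, 3, 4, 5, 7}
A[idle U (idle | crit)]: least fixpoint, start Z0 = Sat((idle | crit)) = {0, 1, 2, 3, 4, 5, 7}, add states in Sat(idle) with every successor in Z. Already a fixed point.
Sat(A[idle U (idle | crit)]) = {0, 1, 2, 3, 4, 5, 7}
4 ∈ Sat(A[idle U (idle | crit)]) = {0, 1, 2, 3, 4, 5, 7}, so the formula holds at 4.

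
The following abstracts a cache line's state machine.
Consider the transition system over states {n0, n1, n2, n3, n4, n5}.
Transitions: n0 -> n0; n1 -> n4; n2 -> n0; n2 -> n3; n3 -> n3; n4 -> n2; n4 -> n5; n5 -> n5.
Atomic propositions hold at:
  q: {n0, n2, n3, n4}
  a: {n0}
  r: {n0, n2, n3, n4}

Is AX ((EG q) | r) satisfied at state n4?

EG q: greatest fixpoint, start Z0 = {n0, n2, n3, n4}, keep only states in Sat with some successor in Z. Already a fixed point.
Sat(EG q) = {n0, n2, n3, n4}
Sat((EG q) | r) = {n0, n2, n3, n4}
Sat(AX ((EG q) | r)) = {s : every successor in {n0, n2, n3, n4}} = {n0, n1, n2, n3}
n4 ∉ Sat(AX ((EG q) | r)) = {n0, n1, n2, n3}, so the formula does not hold at n4.

No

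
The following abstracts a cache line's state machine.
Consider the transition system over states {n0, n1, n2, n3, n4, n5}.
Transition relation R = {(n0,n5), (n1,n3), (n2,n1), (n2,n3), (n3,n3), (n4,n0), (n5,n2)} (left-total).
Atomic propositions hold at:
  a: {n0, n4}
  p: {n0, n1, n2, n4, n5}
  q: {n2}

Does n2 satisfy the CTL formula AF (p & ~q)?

Sat(~q) = {n0, n1, n3, n4, n5}
Sat(p & ~q) = {n0, n1, n4, n5}
AF (p & ~q): least fixpoint, start Z0 = {n0, n1, n4, n5}, add states with every successor in Z. Already a fixed point.
Sat(AF (p & ~q)) = {n0, n1, n4, n5}
n2 ∉ Sat(AF (p & ~q)) = {n0, n1, n4, n5}, so the formula does not hold at n2.

No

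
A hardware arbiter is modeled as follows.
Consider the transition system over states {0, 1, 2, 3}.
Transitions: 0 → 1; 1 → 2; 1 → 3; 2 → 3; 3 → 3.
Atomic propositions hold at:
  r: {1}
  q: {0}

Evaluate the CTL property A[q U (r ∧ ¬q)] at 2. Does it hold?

No

Sat(¬q) = {1, 2, 3}
Sat(r ∧ ¬q) = {1}
A[q U (r ∧ ¬q)]: least fixpoint, start Z0 = Sat((r ∧ ¬q)) = {1}, add states in Sat(q) with every successor in Z. Z1 = {0, 1}; fixed.
Sat(A[q U (r ∧ ¬q)]) = {0, 1}
2 ∉ Sat(A[q U (r ∧ ¬q)]) = {0, 1}, so the formula does not hold at 2.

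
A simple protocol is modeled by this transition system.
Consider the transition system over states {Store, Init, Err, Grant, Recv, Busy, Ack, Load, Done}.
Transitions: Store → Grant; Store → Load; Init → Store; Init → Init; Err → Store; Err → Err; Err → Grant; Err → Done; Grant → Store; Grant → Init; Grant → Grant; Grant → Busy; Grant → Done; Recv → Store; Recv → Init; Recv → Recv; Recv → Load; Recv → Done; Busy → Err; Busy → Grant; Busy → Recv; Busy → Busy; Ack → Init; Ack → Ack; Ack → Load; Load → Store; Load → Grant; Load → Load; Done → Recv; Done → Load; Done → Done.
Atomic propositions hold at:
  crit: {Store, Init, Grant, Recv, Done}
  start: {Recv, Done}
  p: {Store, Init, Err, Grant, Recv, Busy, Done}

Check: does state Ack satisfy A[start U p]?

No

A[start U p]: least fixpoint, start Z0 = Sat(p) = {Store, Init, Err, Grant, Recv, Busy, Done}, add states in Sat(start) with every successor in Z. Already a fixed point.
Sat(A[start U p]) = {Store, Init, Err, Grant, Recv, Busy, Done}
Ack ∉ Sat(A[start U p]) = {Store, Init, Err, Grant, Recv, Busy, Done}, so the formula does not hold at Ack.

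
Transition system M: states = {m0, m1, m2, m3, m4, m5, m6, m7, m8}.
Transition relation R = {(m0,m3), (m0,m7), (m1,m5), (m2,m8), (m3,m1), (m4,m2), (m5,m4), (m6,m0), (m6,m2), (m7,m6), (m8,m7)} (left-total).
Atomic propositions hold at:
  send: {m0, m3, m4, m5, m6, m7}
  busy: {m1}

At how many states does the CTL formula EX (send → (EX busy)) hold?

Sat(EX busy) = {s : some successor in {m1}} = {m3}
Sat(send → (EX busy)) = {m1, m2, m3, m8}
Sat(EX (send → (EX busy))) = {s : some successor in {m1, m2, m3, m8}} = {m0, m2, m3, m4, m6}
|Sat(EX (send → (EX busy)))| = |{m0, m2, m3, m4, m6}| = 5.

5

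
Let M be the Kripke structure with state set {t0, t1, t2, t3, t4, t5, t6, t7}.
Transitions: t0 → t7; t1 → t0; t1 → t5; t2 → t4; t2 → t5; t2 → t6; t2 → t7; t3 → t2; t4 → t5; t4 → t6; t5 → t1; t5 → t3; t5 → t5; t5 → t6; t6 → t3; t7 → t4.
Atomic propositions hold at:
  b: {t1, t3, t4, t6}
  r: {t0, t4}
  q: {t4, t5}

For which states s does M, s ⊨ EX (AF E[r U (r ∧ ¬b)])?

Sat(¬b) = {t0, t2, t5, t7}
Sat(r ∧ ¬b) = {t0}
E[r U (r ∧ ¬b)]: least fixpoint, start Z0 = Sat((r ∧ ¬b)) = {t0}, add states in Sat(r) with some successor in Z. Already a fixed point.
Sat(E[r U (r ∧ ¬b)]) = {t0}
AF E[r U (r ∧ ¬b)]: least fixpoint, start Z0 = {t0}, add states with every successor in Z. Already a fixed point.
Sat(AF E[r U (r ∧ ¬b)]) = {t0}
Sat(EX (AF E[r U (r ∧ ¬b)])) = {s : some successor in {t0}} = {t1}

{t1}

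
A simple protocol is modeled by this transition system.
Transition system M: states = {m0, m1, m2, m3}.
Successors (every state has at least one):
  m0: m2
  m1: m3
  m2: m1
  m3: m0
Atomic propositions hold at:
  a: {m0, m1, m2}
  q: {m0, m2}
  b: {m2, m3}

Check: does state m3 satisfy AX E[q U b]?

Yes

E[q U b]: least fixpoint, start Z0 = Sat(b) = {m2, m3}, add states in Sat(q) with some successor in Z. Z1 = {m0, m2, m3}; fixed.
Sat(E[q U b]) = {m0, m2, m3}
Sat(AX E[q U b]) = {s : every successor in {m0, m2, m3}} = {m0, m1, m3}
m3 ∈ Sat(AX E[q U b]) = {m0, m1, m3}, so the formula holds at m3.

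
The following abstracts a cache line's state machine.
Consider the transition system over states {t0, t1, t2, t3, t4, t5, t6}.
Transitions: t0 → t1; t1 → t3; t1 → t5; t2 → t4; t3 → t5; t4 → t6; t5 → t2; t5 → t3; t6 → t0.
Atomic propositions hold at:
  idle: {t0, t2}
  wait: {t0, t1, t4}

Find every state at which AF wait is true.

{t0, t1, t2, t4, t6}

AF wait: least fixpoint, start Z0 = {t0, t1, t4}, add states with every successor in Z. Z1 = {t0, t1, t2, t4, t6}; fixed.
Sat(AF wait) = {t0, t1, t2, t4, t6}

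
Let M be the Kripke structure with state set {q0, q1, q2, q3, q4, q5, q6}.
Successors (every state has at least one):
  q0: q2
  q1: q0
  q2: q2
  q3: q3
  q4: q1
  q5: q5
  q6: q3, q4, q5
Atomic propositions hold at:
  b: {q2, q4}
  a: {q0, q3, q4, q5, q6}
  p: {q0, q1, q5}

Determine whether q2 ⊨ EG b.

EG b: greatest fixpoint, start Z0 = {q2, q4}, keep only states in Sat with some successor in Z. Z1 = {q2}; fixed.
Sat(EG b) = {q2}
q2 ∈ Sat(EG b) = {q2}, so the formula holds at q2.

Yes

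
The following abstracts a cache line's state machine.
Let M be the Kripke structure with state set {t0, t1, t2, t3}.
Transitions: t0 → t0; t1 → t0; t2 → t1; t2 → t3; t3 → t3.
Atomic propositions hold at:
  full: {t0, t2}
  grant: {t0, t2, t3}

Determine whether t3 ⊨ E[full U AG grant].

Yes

AG grant: greatest fixpoint, start Z0 = {t0, t2, t3}, keep only states in Sat with every successor in Z. Z1 = {t0, t3}; fixed.
Sat(AG grant) = {t0, t3}
E[full U AG grant]: least fixpoint, start Z0 = Sat(AG grant) = {t0, t3}, add states in Sat(full) with some successor in Z. Z1 = {t0, t2, t3}; fixed.
Sat(E[full U AG grant]) = {t0, t2, t3}
t3 ∈ Sat(E[full U AG grant]) = {t0, t2, t3}, so the formula holds at t3.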